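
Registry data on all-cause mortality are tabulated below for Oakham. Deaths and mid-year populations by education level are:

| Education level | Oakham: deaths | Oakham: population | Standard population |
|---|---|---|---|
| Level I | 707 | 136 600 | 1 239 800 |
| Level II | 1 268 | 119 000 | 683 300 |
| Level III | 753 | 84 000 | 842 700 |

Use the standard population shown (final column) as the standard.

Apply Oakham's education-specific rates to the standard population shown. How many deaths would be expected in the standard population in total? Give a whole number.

Education-specific rates per 100 000 for Oakham: 517.57, 1065.55, 896.43.
Expected deaths = Σ (standard pop × education-specific rate ÷ 100 000)
= 1 239 800×517.57/100 000 + 683 300×1065.55/100 000 + 842 700×896.43/100 000
= 6416.83 + 7280.88 + 7554.20 = 21251.91.

21252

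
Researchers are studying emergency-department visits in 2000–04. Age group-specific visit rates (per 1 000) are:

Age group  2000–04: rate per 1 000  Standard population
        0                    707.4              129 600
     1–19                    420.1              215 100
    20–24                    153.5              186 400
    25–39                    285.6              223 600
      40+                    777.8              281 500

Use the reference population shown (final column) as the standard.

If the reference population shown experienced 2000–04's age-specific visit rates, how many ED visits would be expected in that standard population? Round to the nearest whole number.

493466

Expected ED visits = Σ (standard pop × age-specific rate ÷ 1 000)
= 129 600×707.4/1 000 + 215 100×420.1/1 000 + 186 400×153.5/1 000 + 223 600×285.6/1 000 + 281 500×777.8/1 000
= 91679.04 + 90363.51 + 28612.40 + 63860.16 + 218950.70 = 493465.81.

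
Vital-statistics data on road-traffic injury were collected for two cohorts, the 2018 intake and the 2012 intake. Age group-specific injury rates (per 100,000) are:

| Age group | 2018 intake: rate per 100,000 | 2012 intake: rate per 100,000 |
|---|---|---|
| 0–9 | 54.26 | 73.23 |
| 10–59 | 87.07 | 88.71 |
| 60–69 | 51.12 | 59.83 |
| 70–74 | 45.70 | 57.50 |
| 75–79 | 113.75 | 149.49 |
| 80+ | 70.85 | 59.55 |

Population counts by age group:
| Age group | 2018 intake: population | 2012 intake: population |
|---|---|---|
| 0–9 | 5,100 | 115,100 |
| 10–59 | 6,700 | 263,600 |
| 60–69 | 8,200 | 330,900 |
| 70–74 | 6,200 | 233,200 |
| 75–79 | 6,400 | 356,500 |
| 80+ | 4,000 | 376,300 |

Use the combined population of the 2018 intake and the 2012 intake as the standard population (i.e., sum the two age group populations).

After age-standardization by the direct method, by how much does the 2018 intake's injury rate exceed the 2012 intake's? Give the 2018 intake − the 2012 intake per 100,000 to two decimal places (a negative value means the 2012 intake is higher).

Combined standard total = 1,712,200; weights = 0.0702, 0.1579, 0.1980, 0.1398, 0.2119, 0.2221.
The 2018 intake: 0.0702×54.26 + 0.1579×87.07 + 0.1980×51.12 + 0.1398×45.70 + 0.2119×113.75 + 0.2221×70.85 = 73.9146 per 100,000.
The 2012 intake: 0.0702×73.23 + 0.1579×88.71 + 0.1980×59.83 + 0.1398×57.50 + 0.2119×149.49 + 0.2221×59.55 = 83.9453 per 100,000.
Difference = 73.9146 − 83.9453 = -10.0307.

-10.03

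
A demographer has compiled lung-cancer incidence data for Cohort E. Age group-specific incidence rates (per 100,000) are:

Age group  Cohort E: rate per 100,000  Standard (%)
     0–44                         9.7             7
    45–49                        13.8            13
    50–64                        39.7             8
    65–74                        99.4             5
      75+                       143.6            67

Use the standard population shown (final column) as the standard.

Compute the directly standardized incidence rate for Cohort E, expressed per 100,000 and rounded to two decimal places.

Standard weights: 0.07, 0.13, 0.08, 0.05, 0.67.
Standardized rate: 0.0700×9.7 + 0.1300×13.8 + 0.0800×39.7 + 0.0500×99.4 + 0.6700×143.6 = 106.8310 per 100,000.

106.83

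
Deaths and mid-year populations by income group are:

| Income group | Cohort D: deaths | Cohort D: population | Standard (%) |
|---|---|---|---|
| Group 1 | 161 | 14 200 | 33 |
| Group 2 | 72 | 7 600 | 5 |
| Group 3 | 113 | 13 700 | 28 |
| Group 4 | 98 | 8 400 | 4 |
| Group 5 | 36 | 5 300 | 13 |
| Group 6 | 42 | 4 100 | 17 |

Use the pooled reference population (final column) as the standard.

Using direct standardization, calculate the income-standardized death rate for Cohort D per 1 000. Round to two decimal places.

9.62

Income-specific rates per 1 000 for Cohort D: 11.338, 9.474, 8.248, 11.667, 6.792, 10.244.
Standard weights: 0.33, 0.05, 0.28, 0.04, 0.13, 0.17.
Standardized rate: 0.3300×11.338 + 0.0500×9.474 + 0.2800×8.248 + 0.0400×11.667 + 0.1300×6.792 + 0.1700×10.244 = 9.6159 per 1 000.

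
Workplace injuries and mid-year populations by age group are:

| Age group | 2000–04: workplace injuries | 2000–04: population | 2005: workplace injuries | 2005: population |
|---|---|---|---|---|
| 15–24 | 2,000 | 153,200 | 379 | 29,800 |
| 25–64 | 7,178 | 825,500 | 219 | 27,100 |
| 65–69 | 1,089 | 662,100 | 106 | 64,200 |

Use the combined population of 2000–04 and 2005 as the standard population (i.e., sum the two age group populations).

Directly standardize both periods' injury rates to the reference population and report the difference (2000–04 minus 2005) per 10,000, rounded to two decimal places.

Age-specific rates per 10,000 for 2000–04: 130.55, 86.95, 16.45.
For 2005: 127.18, 80.81, 16.51.
Combined standard total = 1,761,900; weights = 0.1039, 0.4839, 0.4122.
2000–04: 0.1039×130.55 + 0.4839×86.95 + 0.4122×16.45 = 62.4171 per 10,000.
2005: 0.1039×127.18 + 0.4839×80.81 + 0.4122×16.51 = 59.1215 per 10,000.
Difference = 62.4171 − 59.1215 = 3.2956.

3.30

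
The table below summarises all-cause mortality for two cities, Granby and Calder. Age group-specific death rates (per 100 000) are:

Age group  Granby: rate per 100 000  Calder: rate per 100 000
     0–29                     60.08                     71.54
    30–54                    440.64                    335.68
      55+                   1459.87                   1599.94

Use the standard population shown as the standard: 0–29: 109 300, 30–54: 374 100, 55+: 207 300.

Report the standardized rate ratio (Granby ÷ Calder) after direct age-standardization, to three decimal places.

1.019

Standard total = 690 700; weights = 0.1582, 0.5416, 0.3001.
Granby: 0.1582×60.08 + 0.5416×440.64 + 0.3001×1459.87 = 686.3200 per 100 000.
Calder: 0.1582×71.54 + 0.5416×335.68 + 0.3001×1599.94 = 673.3238 per 100 000.
Ratio = 686.3200 ÷ 673.3238 = 1.01930.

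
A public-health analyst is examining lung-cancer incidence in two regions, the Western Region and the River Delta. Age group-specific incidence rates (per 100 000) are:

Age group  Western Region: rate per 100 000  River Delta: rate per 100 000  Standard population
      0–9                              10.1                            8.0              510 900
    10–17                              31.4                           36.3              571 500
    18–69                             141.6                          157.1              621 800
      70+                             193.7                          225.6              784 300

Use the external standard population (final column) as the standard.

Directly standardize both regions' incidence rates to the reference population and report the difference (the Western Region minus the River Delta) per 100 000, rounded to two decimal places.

Standard total = 2 488 500; weights = 0.2053, 0.2297, 0.2499, 0.3152.
The Western Region: 0.2053×10.1 + 0.2297×31.4 + 0.2499×141.6 + 0.3152×193.7 = 105.7147 per 100 000.
The River Delta: 0.2053×8.0 + 0.2297×36.3 + 0.2499×157.1 + 0.3152×225.6 = 120.3357 per 100 000.
Difference = 105.7147 − 120.3357 = -14.6211.

-14.62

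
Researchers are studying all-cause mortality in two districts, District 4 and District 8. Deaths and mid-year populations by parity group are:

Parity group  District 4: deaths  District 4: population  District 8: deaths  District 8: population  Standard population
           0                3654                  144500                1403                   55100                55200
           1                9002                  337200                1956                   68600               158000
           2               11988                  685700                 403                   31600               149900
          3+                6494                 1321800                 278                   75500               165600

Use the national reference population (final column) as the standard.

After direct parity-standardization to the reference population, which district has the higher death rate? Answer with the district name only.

District 4

Parity-specific rates per 100000 for District 4: 2528.72, 2669.63, 1748.29, 491.30.
For District 8: 2546.28, 2851.31, 1275.32, 368.21.
Standard total = 528700; weights = 0.1044, 0.2988, 0.2835, 0.3132.
District 4: 0.1044×2528.72 + 0.2988×2669.63 + 0.2835×1748.29 + 0.3132×491.30 = 1711.3951 per 100000.
District 8: 0.1044×2546.28 + 0.2988×2851.31 + 0.2835×1275.32 + 0.3132×368.21 = 1594.8700 per 100000.
The crude rates (1250.92 vs 1750.43) would put District 8 higher, but that reflects its parity composition; once standardized to a common parity structure, District 4 has the higher underlying rate.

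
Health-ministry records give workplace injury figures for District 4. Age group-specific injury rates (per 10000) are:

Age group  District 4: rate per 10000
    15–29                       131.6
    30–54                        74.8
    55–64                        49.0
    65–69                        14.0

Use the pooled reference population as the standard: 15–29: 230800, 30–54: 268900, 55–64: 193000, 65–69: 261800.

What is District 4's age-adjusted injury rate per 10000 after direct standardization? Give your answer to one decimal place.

66.6

Standard total = 954500; weights = 0.2418, 0.2817, 0.2022, 0.2743.
Standardized rate: 0.2418×131.6 + 0.2817×74.8 + 0.2022×49.0 + 0.2743×14.0 = 66.6414 per 10000.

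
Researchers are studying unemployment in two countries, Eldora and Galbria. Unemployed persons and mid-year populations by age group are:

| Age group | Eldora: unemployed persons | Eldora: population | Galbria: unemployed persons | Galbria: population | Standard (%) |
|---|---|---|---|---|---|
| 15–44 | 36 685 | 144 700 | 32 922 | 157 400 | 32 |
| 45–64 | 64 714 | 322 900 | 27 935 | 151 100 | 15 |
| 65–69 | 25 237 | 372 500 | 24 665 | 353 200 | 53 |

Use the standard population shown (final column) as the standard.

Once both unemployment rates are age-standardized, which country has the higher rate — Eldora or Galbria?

Age-specific rates per 1 000 for Eldora: 253.525, 200.415, 67.750.
For Galbria: 209.161, 184.878, 69.833.
Standard weights: 0.32, 0.15, 0.53.
Eldora: 0.3200×253.525 + 0.1500×200.415 + 0.5300×67.750 = 147.0978 per 1 000.
Galbria: 0.3200×209.161 + 0.1500×184.878 + 0.5300×69.833 = 131.6747 per 1 000.

Eldora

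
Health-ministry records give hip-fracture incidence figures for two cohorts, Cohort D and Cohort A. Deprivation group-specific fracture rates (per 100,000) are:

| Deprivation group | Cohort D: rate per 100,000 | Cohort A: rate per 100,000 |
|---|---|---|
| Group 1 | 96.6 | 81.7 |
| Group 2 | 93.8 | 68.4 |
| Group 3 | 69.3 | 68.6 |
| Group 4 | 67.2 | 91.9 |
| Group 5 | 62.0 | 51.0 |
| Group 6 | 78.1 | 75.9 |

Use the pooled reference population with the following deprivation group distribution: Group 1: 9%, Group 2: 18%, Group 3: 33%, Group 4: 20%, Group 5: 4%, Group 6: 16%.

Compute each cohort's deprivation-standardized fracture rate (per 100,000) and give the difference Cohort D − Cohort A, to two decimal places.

Standard weights: 0.09, 0.18, 0.33, 0.20, 0.04, 0.16.
Cohort D: 0.0900×96.6 + 0.1800×93.8 + 0.3300×69.3 + 0.2000×67.2 + 0.0400×62.0 + 0.1600×78.1 = 76.8630 per 100,000.
Cohort A: 0.0900×81.7 + 0.1800×68.4 + 0.3300×68.6 + 0.2000×91.9 + 0.0400×51.0 + 0.1600×75.9 = 74.8670 per 100,000.
Difference = 76.8630 − 74.8670 = 1.9960.

2.00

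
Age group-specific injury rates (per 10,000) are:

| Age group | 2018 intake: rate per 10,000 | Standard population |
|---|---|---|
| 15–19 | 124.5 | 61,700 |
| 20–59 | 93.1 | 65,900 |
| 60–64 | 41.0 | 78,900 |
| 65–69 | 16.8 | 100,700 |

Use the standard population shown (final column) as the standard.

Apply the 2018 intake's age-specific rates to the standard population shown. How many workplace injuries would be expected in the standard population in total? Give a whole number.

Expected workplace injuries = Σ (standard pop × age-specific rate ÷ 10,000)
= 61,700×124.5/10,000 + 65,900×93.1/10,000 + 78,900×41.0/10,000 + 100,700×16.8/10,000
= 768.16 + 613.53 + 323.49 + 169.18 = 1874.36.

1874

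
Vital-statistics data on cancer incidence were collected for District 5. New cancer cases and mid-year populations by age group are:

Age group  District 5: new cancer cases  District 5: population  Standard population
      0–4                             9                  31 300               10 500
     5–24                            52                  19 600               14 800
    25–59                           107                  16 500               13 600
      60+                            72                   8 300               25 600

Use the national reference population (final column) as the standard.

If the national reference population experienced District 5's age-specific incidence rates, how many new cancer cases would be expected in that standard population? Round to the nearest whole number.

353

Age-specific rates per 100 000 for District 5: 28.75, 265.31, 648.48, 867.47.
Expected new cancer cases = Σ (standard pop × age-specific rate ÷ 100 000)
= 10 500×28.75/100 000 + 14 800×265.31/100 000 + 13 600×648.48/100 000 + 25 600×867.47/100 000
= 3.02 + 39.27 + 88.19 + 222.07 = 352.55.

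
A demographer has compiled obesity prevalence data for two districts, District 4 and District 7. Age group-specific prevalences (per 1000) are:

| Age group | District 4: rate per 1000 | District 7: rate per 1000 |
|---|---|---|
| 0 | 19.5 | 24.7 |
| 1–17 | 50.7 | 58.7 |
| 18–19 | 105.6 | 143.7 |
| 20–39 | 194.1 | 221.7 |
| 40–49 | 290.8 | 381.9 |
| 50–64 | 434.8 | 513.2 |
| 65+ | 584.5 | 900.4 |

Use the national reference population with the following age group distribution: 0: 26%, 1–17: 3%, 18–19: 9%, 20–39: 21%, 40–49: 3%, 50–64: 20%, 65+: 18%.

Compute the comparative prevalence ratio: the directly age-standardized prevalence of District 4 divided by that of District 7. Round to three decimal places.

Standard weights: 0.26, 0.03, 0.09, 0.21, 0.03, 0.20, 0.18.
District 4: 0.2600×19.5 + 0.0300×50.7 + 0.0900×105.6 + 0.2100×194.1 + 0.0300×290.8 + 0.2000×434.8 + 0.1800×584.5 = 257.7500 per 1000.
District 7: 0.2600×24.7 + 0.0300×58.7 + 0.0900×143.7 + 0.2100×221.7 + 0.0300×381.9 + 0.2000×513.2 + 0.1800×900.4 = 343.8420 per 1000.
Ratio = 257.7500 ÷ 343.8420 = 0.74962.

0.750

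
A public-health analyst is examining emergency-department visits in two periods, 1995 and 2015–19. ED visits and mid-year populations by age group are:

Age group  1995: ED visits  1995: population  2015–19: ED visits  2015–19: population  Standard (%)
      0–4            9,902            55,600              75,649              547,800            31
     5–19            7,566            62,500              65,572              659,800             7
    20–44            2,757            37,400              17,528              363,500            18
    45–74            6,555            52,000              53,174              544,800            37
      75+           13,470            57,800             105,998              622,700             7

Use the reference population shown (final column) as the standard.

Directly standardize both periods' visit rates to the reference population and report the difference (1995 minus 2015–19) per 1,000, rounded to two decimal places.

33.43

Age-specific rates per 1,000 for 1995: 178.094, 121.056, 73.717, 126.058, 233.045.
For 2015–19: 138.096, 99.382, 48.220, 97.603, 170.223.
Standard weights: 0.31, 0.07, 0.18, 0.37, 0.07.
1995: 0.3100×178.094 + 0.0700×121.056 + 0.1800×73.717 + 0.3700×126.058 + 0.0700×233.045 = 139.9064 per 1,000.
2015–19: 0.3100×138.096 + 0.0700×99.382 + 0.1800×48.220 + 0.3700×97.603 + 0.0700×170.223 = 106.4748 per 1,000.
Difference = 139.9064 − 106.4748 = 33.4316.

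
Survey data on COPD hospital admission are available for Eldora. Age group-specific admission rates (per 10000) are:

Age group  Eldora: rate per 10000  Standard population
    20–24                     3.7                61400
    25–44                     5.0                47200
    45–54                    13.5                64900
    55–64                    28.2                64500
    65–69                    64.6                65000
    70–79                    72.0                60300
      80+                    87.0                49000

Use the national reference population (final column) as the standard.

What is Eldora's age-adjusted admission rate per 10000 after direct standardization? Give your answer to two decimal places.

Standard total = 412300; weights = 0.1489, 0.1145, 0.1574, 0.1564, 0.1577, 0.1463, 0.1188.
Standardized rate: 0.1489×3.7 + 0.1145×5.0 + 0.1574×13.5 + 0.1564×28.2 + 0.1577×64.6 + 0.1463×72.0 + 0.1188×87.0 = 38.7141 per 10000.

38.71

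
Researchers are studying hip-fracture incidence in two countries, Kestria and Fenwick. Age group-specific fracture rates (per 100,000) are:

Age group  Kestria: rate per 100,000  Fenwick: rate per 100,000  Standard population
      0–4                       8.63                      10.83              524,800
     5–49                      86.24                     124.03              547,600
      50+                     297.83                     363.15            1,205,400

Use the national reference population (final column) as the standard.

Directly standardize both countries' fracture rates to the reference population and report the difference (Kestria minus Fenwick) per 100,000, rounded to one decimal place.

Standard total = 2,277,800; weights = 0.2304, 0.2404, 0.5292.
Kestria: 0.2304×8.63 + 0.2404×86.24 + 0.5292×297.83 = 180.3312 per 100,000.
Fenwick: 0.2304×10.83 + 0.2404×124.03 + 0.5292×363.15 = 224.4900 per 100,000.
Difference = 180.3312 − 224.4900 = -44.1589.

-44.2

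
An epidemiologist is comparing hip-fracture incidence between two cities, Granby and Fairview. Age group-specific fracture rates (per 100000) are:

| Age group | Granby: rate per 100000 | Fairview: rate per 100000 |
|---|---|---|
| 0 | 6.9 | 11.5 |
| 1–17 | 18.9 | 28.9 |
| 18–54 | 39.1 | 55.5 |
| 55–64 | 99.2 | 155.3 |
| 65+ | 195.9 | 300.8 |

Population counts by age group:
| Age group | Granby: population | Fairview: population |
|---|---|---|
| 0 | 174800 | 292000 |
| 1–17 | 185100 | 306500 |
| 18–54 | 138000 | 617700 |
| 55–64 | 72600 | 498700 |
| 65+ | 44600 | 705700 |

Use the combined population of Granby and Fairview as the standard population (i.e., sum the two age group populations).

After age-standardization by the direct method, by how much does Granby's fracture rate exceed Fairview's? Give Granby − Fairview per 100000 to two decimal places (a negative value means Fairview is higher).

-42.89

Combined standard total = 3035700; weights = 0.1538, 0.1619, 0.2489, 0.1882, 0.2472.
Granby: 0.1538×6.9 + 0.1619×18.9 + 0.2489×39.1 + 0.1882×99.2 + 0.2472×195.9 = 80.9424 per 100000.
Fairview: 0.1538×11.5 + 0.1619×28.9 + 0.2489×55.5 + 0.1882×155.3 + 0.2472×300.8 = 123.8363 per 100000.
Difference = 80.9424 − 123.8363 = -42.8939.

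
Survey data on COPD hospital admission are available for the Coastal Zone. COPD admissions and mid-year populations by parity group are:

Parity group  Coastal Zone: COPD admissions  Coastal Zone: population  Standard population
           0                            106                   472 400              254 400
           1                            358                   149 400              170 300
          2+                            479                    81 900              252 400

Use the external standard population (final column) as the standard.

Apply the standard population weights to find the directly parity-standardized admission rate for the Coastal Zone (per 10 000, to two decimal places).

Parity-specific rates per 10 000 for the Coastal Zone: 2.24, 23.96, 58.49.
Standard total = 677 100; weights = 0.3757, 0.2515, 0.3728.
Standardized rate: 0.3757×2.24 + 0.2515×23.96 + 0.3728×58.49 = 28.6716 per 10 000.

28.67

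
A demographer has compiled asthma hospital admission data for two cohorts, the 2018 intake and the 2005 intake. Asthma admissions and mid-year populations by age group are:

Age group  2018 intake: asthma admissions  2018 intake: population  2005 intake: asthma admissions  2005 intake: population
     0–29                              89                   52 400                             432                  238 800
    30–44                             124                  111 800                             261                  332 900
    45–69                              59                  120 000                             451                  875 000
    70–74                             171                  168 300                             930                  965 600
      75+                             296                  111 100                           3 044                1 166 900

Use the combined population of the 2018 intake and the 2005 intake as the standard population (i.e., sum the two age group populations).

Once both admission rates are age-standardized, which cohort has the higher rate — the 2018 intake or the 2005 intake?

Age-specific rates per 10 000 for the 2018 intake: 16.98, 11.09, 4.92, 10.16, 26.64.
For the 2005 intake: 18.09, 7.84, 5.15, 9.63, 26.09.
Combined standard total = 4 142 800; weights = 0.0703, 0.1073, 0.2402, 0.2737, 0.3085.
The 2018 intake: 0.0703×16.98 + 0.1073×11.09 + 0.2402×4.92 + 0.2737×10.16 + 0.3085×26.64 = 14.5652 per 10 000.
The 2005 intake: 0.0703×18.09 + 0.1073×7.84 + 0.2402×5.15 + 0.2737×9.63 + 0.3085×26.09 = 14.0345 per 10 000.
The crude rates (13.11 vs 14.30) would put the 2005 intake higher, but that reflects its age composition; once standardized to a common age structure, the 2018 intake has the higher underlying rate.

2018 intake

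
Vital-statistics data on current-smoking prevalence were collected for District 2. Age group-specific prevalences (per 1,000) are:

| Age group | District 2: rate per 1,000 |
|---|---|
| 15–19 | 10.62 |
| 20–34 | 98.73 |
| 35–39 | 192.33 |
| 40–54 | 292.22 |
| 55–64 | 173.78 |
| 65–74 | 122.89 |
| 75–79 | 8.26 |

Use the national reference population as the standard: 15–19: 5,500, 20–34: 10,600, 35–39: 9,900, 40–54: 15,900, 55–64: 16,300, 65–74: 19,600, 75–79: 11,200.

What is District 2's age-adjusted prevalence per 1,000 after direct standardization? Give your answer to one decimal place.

Standard total = 89,000; weights = 0.0618, 0.1191, 0.1112, 0.1787, 0.1831, 0.2202, 0.1258.
Standardized rate: 0.0618×10.62 + 0.1191×98.73 + 0.1112×192.33 + 0.1787×292.22 + 0.1831×173.78 + 0.2202×122.89 + 0.1258×8.26 = 145.9448 per 1,000.

145.9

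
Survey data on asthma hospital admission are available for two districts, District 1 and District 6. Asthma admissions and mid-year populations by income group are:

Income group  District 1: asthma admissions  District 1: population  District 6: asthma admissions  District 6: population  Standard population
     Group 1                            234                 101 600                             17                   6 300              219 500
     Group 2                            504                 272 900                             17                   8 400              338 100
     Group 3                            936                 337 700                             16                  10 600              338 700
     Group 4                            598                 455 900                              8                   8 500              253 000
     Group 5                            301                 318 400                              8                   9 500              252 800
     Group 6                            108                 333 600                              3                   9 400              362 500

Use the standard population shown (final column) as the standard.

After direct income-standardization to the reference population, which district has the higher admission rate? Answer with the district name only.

District 1

Income-specific rates per 10 000 for District 1: 23.03, 18.47, 27.72, 13.12, 9.45, 3.24.
For District 6: 26.98, 20.24, 15.09, 9.41, 8.42, 3.19.
Standard total = 1 764 600; weights = 0.1244, 0.1916, 0.1919, 0.1434, 0.1433, 0.2054.
District 1: 0.1244×23.03 + 0.1916×18.47 + 0.1919×27.72 + 0.1434×13.12 + 0.1433×9.45 + 0.2054×3.24 = 15.6235 per 10 000.
District 6: 0.1244×26.98 + 0.1916×20.24 + 0.1919×15.09 + 0.1434×9.41 + 0.1433×8.42 + 0.2054×3.19 = 13.3429 per 10 000.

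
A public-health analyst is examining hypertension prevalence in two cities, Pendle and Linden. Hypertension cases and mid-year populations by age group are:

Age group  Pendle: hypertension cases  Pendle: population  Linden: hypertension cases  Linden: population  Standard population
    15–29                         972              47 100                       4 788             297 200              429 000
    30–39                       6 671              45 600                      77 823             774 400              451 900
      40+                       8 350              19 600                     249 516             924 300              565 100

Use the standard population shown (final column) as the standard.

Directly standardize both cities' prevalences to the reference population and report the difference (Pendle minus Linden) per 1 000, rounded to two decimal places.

76.65

Age-specific rates per 1 000 for Pendle: 20.637, 146.294, 426.020.
For Linden: 16.110, 100.495, 269.951.
Standard total = 1 446 000; weights = 0.2967, 0.3125, 0.3908.
Pendle: 0.2967×20.637 + 0.3125×146.294 + 0.3908×426.020 = 218.3317 per 1 000.
Linden: 0.2967×16.110 + 0.3125×100.495 + 0.3908×269.951 = 141.6835 per 1 000.
Difference = 218.3317 − 141.6835 = 76.6482.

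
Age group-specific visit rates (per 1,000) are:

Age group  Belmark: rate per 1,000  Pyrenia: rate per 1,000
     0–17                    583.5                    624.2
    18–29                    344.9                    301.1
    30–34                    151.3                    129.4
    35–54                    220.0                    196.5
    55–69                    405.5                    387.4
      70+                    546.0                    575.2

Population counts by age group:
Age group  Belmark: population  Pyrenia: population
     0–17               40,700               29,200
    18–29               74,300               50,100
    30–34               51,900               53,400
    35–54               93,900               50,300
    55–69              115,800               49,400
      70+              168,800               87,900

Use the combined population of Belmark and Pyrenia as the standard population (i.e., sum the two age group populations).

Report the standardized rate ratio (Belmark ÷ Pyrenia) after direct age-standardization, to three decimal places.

Combined standard total = 865,700; weights = 0.0807, 0.1437, 0.1216, 0.1666, 0.1908, 0.2965.
Belmark: 0.0807×583.5 + 0.1437×344.9 + 0.1216×151.3 + 0.1666×220.0 + 0.1908×405.5 + 0.2965×546.0 = 391.0072 per 1,000.
Pyrenia: 0.0807×624.2 + 0.1437×301.1 + 0.1216×129.4 + 0.1666×196.5 + 0.1908×387.4 + 0.2965×575.2 = 386.6257 per 1,000.
Ratio = 391.0072 ÷ 386.6257 = 1.01133.

1.011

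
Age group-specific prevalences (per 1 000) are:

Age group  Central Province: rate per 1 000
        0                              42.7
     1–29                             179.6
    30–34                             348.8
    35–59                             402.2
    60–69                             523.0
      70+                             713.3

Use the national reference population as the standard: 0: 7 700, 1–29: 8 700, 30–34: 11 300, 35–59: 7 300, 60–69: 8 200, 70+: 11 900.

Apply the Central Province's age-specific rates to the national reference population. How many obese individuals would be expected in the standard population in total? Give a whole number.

21546

Expected obese individuals = Σ (standard pop × age-specific rate ÷ 1 000)
= 7 700×42.7/1 000 + 8 700×179.6/1 000 + 11 300×348.8/1 000 + 7 300×402.2/1 000 + 8 200×523.0/1 000 + 11 900×713.3/1 000
= 328.79 + 1562.52 + 3941.44 + 2936.06 + 4288.60 + 8488.27 = 21545.68.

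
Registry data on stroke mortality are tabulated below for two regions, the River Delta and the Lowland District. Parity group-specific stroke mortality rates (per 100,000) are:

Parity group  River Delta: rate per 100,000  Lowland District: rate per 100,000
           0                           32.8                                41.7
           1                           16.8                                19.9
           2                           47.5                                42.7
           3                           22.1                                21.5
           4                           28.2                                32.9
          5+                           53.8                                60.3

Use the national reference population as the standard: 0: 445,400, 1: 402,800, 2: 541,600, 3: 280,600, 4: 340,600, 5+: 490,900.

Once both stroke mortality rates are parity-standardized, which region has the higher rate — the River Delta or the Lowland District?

Lowland District

Standard total = 2,501,900; weights = 0.1780, 0.1610, 0.2165, 0.1122, 0.1361, 0.1962.
The River Delta: 0.1780×32.8 + 0.1610×16.8 + 0.2165×47.5 + 0.1122×22.1 + 0.1361×28.2 + 0.1962×53.8 = 35.7004 per 100,000.
The Lowland District: 0.1780×41.7 + 0.1610×19.9 + 0.2165×42.7 + 0.1122×21.5 + 0.1361×32.9 + 0.1962×60.3 = 38.5927 per 100,000.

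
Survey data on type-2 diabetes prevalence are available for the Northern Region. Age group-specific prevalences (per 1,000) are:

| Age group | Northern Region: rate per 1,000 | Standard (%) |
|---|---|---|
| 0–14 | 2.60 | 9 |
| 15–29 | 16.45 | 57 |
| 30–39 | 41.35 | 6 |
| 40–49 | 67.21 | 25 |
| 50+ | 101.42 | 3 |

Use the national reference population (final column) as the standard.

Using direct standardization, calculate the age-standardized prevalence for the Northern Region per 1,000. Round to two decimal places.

31.94

Standard weights: 0.09, 0.57, 0.06, 0.25, 0.03.
Standardized rate: 0.0900×2.60 + 0.5700×16.45 + 0.0600×41.35 + 0.2500×67.21 + 0.0300×101.42 = 31.9366 per 1,000.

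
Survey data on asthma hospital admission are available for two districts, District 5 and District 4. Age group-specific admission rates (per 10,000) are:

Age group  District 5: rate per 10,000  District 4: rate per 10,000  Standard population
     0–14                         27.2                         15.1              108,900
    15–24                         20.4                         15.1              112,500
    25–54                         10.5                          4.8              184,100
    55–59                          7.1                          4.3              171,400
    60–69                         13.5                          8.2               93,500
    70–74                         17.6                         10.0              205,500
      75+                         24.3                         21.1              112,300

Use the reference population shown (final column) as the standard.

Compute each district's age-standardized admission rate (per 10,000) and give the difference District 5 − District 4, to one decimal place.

5.9

Standard total = 988,200; weights = 0.1102, 0.1138, 0.1863, 0.1734, 0.0946, 0.2080, 0.1136.
District 5: 0.1102×27.2 + 0.1138×20.4 + 0.1863×10.5 + 0.1734×7.1 + 0.0946×13.5 + 0.2080×17.6 + 0.1136×24.3 = 16.2062 per 10,000.
District 4: 0.1102×15.1 + 0.1138×15.1 + 0.1863×4.8 + 0.1734×4.3 + 0.0946×8.2 + 0.2080×10.0 + 0.1136×21.1 = 10.2763 per 10,000.
Difference = 16.2062 − 10.2763 = 5.9299.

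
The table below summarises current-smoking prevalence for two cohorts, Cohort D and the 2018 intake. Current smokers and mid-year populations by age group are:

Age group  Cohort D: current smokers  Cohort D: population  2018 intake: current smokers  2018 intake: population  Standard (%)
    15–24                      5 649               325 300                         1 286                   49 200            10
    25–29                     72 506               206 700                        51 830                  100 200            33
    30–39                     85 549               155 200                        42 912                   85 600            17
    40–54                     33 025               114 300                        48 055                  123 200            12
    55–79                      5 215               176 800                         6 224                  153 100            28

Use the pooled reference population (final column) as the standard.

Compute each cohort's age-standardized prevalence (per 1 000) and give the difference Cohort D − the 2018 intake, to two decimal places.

-62.59

Age-specific rates per 1 000 for Cohort D: 17.366, 350.779, 551.218, 288.933, 29.497.
For the 2018 intake: 26.138, 517.265, 501.308, 390.057, 40.653.
Standard weights: 0.10, 0.33, 0.17, 0.12, 0.28.
Cohort D: 0.1000×17.366 + 0.3300×350.779 + 0.1700×551.218 + 0.1200×288.933 + 0.2800×29.497 = 254.1316 per 1 000.
The 2018 intake: 0.1000×26.138 + 0.3300×517.265 + 0.1700×501.308 + 0.1200×390.057 + 0.2800×40.653 = 316.7236 per 1 000.
Difference = 254.1316 − 316.7236 = -62.5920.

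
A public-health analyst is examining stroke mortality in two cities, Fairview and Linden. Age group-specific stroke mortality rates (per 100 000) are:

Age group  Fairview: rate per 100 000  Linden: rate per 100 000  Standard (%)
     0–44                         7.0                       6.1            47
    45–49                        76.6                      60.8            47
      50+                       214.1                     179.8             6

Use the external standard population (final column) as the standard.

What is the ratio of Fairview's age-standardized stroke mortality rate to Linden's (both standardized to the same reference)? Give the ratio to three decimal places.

1.235

Standard weights: 0.47, 0.47, 0.06.
Fairview: 0.4700×7.0 + 0.4700×76.6 + 0.0600×214.1 = 52.1380 per 100 000.
Linden: 0.4700×6.1 + 0.4700×60.8 + 0.0600×179.8 = 42.2310 per 100 000.
Ratio = 52.1380 ÷ 42.2310 = 1.23459.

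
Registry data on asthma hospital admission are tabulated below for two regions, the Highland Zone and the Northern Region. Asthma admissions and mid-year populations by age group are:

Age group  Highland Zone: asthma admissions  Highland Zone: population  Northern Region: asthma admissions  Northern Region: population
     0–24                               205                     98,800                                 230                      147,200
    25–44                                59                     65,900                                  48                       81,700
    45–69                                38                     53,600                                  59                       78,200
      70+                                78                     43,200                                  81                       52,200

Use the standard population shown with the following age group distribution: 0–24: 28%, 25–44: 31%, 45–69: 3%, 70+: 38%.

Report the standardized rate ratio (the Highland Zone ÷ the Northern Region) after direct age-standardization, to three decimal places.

1.271

Age-specific rates per 10,000 for the Highland Zone: 20.75, 8.95, 7.09, 18.06.
For the Northern Region: 15.62, 5.88, 7.54, 15.52.
Standard weights: 0.28, 0.31, 0.03, 0.38.
The Highland Zone: 0.2800×20.75 + 0.3100×8.95 + 0.0300×7.09 + 0.3800×18.06 = 15.6589 per 10,000.
The Northern Region: 0.2800×15.62 + 0.3100×5.88 + 0.0300×7.54 + 0.3800×15.52 = 12.3192 per 10,000.
Ratio = 15.6589 ÷ 12.3192 = 1.27110.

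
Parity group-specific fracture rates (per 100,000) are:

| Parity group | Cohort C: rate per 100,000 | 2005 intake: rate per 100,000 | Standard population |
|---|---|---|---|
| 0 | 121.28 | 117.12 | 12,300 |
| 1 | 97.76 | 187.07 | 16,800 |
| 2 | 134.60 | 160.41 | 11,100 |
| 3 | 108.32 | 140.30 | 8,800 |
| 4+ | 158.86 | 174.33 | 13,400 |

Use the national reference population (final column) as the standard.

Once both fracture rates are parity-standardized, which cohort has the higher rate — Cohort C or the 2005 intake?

2005 intake

Standard total = 62,400; weights = 0.1971, 0.2692, 0.1779, 0.1410, 0.2147.
Cohort C: 0.1971×121.28 + 0.2692×97.76 + 0.1779×134.60 + 0.1410×108.32 + 0.2147×158.86 = 123.5595 per 100,000.
The 2005 intake: 0.1971×117.12 + 0.2692×187.07 + 0.1779×160.41 + 0.1410×140.30 + 0.2147×174.33 = 159.2078 per 100,000.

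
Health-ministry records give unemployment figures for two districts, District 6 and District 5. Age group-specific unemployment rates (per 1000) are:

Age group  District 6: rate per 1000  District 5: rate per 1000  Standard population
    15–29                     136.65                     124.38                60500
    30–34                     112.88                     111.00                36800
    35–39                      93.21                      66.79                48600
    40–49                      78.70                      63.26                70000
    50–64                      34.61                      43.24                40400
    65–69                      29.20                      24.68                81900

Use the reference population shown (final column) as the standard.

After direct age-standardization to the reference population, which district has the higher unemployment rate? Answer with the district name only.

Standard total = 338200; weights = 0.1789, 0.1088, 0.1437, 0.2070, 0.1195, 0.2422.
District 6: 0.1789×136.65 + 0.1088×112.88 + 0.1437×93.21 + 0.2070×78.70 + 0.1195×34.61 + 0.2422×29.20 = 77.6169 per 1000.
District 5: 0.1789×124.38 + 0.1088×111.00 + 0.1437×66.79 + 0.2070×63.26 + 0.1195×43.24 + 0.2422×24.68 = 68.1614 per 1000.

District 6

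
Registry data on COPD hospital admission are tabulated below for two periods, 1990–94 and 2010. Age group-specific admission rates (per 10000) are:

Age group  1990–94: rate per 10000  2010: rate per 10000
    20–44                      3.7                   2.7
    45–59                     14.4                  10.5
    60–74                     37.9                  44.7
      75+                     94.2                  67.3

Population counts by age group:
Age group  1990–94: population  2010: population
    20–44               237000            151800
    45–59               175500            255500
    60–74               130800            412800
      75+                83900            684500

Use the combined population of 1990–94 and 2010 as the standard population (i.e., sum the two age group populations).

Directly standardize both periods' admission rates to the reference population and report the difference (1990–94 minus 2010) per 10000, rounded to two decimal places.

8.93

Combined standard total = 2131800; weights = 0.1824, 0.2022, 0.2550, 0.3604.
1990–94: 0.1824×3.7 + 0.2022×14.4 + 0.2550×37.9 + 0.3604×94.2 = 47.2046 per 10000.
2010: 0.1824×2.7 + 0.2022×10.5 + 0.2550×44.7 + 0.3604×67.3 = 38.2716 per 10000.
Difference = 47.2046 − 38.2716 = 8.9329.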